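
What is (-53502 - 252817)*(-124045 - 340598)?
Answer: 142328979117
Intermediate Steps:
(-53502 - 252817)*(-124045 - 340598) = -306319*(-464643) = 142328979117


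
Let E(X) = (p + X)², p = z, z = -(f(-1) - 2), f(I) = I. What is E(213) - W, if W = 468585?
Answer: -421929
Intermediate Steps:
z = 3 (z = -(-1 - 2) = -1*(-3) = 3)
p = 3
E(X) = (3 + X)²
E(213) - W = (3 + 213)² - 1*468585 = 216² - 468585 = 46656 - 468585 = -421929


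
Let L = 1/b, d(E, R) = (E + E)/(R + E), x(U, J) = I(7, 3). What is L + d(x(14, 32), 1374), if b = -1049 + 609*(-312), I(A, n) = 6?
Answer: 190942/21971555 ≈ 0.0086904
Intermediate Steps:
b = -191057 (b = -1049 - 190008 = -191057)
x(U, J) = 6
d(E, R) = 2*E/(E + R) (d(E, R) = (2*E)/(E + R) = 2*E/(E + R))
L = -1/191057 (L = 1/(-191057) = -1/191057 ≈ -5.2340e-6)
L + d(x(14, 32), 1374) = -1/191057 + 2*6/(6 + 1374) = -1/191057 + 2*6/1380 = -1/191057 + 2*6*(1/1380) = -1/191057 + 1/115 = 190942/21971555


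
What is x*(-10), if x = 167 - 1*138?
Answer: -290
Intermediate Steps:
x = 29 (x = 167 - 138 = 29)
x*(-10) = 29*(-10) = -290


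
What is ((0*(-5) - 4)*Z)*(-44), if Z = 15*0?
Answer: 0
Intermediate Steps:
Z = 0
((0*(-5) - 4)*Z)*(-44) = ((0*(-5) - 4)*0)*(-44) = ((0 - 4)*0)*(-44) = -4*0*(-44) = 0*(-44) = 0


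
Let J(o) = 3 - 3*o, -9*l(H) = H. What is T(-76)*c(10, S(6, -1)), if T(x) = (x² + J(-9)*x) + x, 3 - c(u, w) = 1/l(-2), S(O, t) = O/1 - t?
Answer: -5130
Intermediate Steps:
l(H) = -H/9
S(O, t) = O - t (S(O, t) = O*1 - t = O - t)
c(u, w) = -3/2 (c(u, w) = 3 - 1/((-⅑*(-2))) = 3 - 1/2/9 = 3 - 1*9/2 = 3 - 9/2 = -3/2)
T(x) = x² + 31*x (T(x) = (x² + (3 - 3*(-9))*x) + x = (x² + (3 + 27)*x) + x = (x² + 30*x) + x = x² + 31*x)
T(-76)*c(10, S(6, -1)) = -76*(31 - 76)*(-3/2) = -76*(-45)*(-3/2) = 3420*(-3/2) = -5130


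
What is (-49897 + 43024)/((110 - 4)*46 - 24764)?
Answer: 6873/19888 ≈ 0.34559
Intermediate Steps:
(-49897 + 43024)/((110 - 4)*46 - 24764) = -6873/(106*46 - 24764) = -6873/(4876 - 24764) = -6873/(-19888) = -6873*(-1/19888) = 6873/19888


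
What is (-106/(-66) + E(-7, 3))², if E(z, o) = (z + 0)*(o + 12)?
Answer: 11641744/1089 ≈ 10690.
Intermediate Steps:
E(z, o) = z*(12 + o)
(-106/(-66) + E(-7, 3))² = (-106/(-66) - 7*(12 + 3))² = (-106*(-1/66) - 7*15)² = (53/33 - 105)² = (-3412/33)² = 11641744/1089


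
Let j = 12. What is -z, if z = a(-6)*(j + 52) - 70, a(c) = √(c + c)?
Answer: 70 - 128*I*√3 ≈ 70.0 - 221.7*I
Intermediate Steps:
a(c) = √2*√c (a(c) = √(2*c) = √2*√c)
z = -70 + 128*I*√3 (z = (√2*√(-6))*(12 + 52) - 70 = (√2*(I*√6))*64 - 70 = (2*I*√3)*64 - 70 = 128*I*√3 - 70 = -70 + 128*I*√3 ≈ -70.0 + 221.7*I)
-z = -(-70 + 128*I*√3) = 70 - 128*I*√3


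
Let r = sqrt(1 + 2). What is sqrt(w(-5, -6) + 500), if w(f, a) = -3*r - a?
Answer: sqrt(506 - 3*sqrt(3)) ≈ 22.379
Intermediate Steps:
r = sqrt(3) ≈ 1.7320
w(f, a) = -a - 3*sqrt(3) (w(f, a) = -3*sqrt(3) - a = -a - 3*sqrt(3))
sqrt(w(-5, -6) + 500) = sqrt((-1*(-6) - 3*sqrt(3)) + 500) = sqrt((6 - 3*sqrt(3)) + 500) = sqrt(506 - 3*sqrt(3))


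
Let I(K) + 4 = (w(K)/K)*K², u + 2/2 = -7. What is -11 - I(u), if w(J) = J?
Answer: -71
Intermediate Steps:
u = -8 (u = -1 - 7 = -8)
I(K) = -4 + K² (I(K) = -4 + (K/K)*K² = -4 + 1*K² = -4 + K²)
-11 - I(u) = -11 - (-4 + (-8)²) = -11 - (-4 + 64) = -11 - 1*60 = -11 - 60 = -71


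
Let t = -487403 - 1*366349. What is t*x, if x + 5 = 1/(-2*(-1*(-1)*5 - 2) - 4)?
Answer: 21770676/5 ≈ 4.3541e+6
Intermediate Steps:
t = -853752 (t = -487403 - 366349 = -853752)
x = -51/10 (x = -5 + 1/(-2*(-1*(-1)*5 - 2) - 4) = -5 + 1/(-2*(1*5 - 2) - 4) = -5 + 1/(-2*(5 - 2) - 4) = -5 + 1/(-2*3 - 4) = -5 + 1/(-6 - 4) = -5 + 1/(-10) = -5 - ⅒ = -51/10 ≈ -5.1000)
t*x = -853752*(-51/10) = 21770676/5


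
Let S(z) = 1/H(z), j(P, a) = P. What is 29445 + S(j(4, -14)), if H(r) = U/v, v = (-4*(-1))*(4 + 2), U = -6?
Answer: 29441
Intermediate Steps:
v = 24 (v = 4*6 = 24)
H(r) = -1/4 (H(r) = -6/24 = -6*1/24 = -1/4)
S(z) = -4 (S(z) = 1/(-1/4) = -4)
29445 + S(j(4, -14)) = 29445 - 4 = 29441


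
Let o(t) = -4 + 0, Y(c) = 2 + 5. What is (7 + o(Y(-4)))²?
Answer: 9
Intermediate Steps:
Y(c) = 7
o(t) = -4
(7 + o(Y(-4)))² = (7 - 4)² = 3² = 9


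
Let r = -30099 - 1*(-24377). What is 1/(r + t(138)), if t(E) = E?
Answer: -1/5584 ≈ -0.00017908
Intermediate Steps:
r = -5722 (r = -30099 + 24377 = -5722)
1/(r + t(138)) = 1/(-5722 + 138) = 1/(-5584) = -1/5584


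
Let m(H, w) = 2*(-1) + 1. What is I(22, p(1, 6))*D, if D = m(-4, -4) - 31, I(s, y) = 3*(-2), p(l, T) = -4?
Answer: 192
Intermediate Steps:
m(H, w) = -1 (m(H, w) = -2 + 1 = -1)
I(s, y) = -6
D = -32 (D = -1 - 31 = -32)
I(22, p(1, 6))*D = -6*(-32) = 192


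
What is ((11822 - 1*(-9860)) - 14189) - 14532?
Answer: -7039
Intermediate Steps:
((11822 - 1*(-9860)) - 14189) - 14532 = ((11822 + 9860) - 14189) - 14532 = (21682 - 14189) - 14532 = 7493 - 14532 = -7039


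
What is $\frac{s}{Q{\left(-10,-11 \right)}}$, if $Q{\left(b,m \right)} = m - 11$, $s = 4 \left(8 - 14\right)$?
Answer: $\frac{12}{11} \approx 1.0909$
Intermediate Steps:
$s = -24$ ($s = 4 \left(-6\right) = -24$)
$Q{\left(b,m \right)} = -11 + m$
$\frac{s}{Q{\left(-10,-11 \right)}} = - \frac{24}{-11 - 11} = - \frac{24}{-22} = \left(-24\right) \left(- \frac{1}{22}\right) = \frac{12}{11}$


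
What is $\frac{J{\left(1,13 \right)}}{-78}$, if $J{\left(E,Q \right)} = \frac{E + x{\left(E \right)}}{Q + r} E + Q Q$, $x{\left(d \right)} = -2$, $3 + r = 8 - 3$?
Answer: $- \frac{1267}{585} \approx -2.1658$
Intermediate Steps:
$r = 2$ ($r = -3 + \left(8 - 3\right) = -3 + 5 = 2$)
$J{\left(E,Q \right)} = Q^{2} + \frac{E \left(-2 + E\right)}{2 + Q}$ ($J{\left(E,Q \right)} = \frac{E - 2}{Q + 2} E + Q Q = \frac{-2 + E}{2 + Q} E + Q^{2} = \frac{E \left(-2 + E\right)}{2 + Q} + Q^{2} = Q^{2} + \frac{E \left(-2 + E\right)}{2 + Q}$)
$\frac{J{\left(1,13 \right)}}{-78} = \frac{\frac{1}{2 + 13} \left(1^{2} + 13^{3} - 2 + 2 \cdot 13^{2}\right)}{-78} = \frac{1 + 2197 - 2 + 2 \cdot 169}{15} \left(- \frac{1}{78}\right) = \frac{1 + 2197 - 2 + 338}{15} \left(- \frac{1}{78}\right) = \frac{1}{15} \cdot 2534 \left(- \frac{1}{78}\right) = \frac{2534}{15} \left(- \frac{1}{78}\right) = - \frac{1267}{585}$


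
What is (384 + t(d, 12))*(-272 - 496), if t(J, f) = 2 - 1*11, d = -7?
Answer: -288000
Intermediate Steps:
t(J, f) = -9 (t(J, f) = 2 - 11 = -9)
(384 + t(d, 12))*(-272 - 496) = (384 - 9)*(-272 - 496) = 375*(-768) = -288000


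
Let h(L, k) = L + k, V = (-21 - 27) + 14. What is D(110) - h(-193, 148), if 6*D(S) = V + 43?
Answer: 93/2 ≈ 46.500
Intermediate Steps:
V = -34 (V = -48 + 14 = -34)
D(S) = 3/2 (D(S) = (-34 + 43)/6 = (⅙)*9 = 3/2)
D(110) - h(-193, 148) = 3/2 - (-193 + 148) = 3/2 - 1*(-45) = 3/2 + 45 = 93/2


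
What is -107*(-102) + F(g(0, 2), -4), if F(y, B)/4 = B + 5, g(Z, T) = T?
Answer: 10918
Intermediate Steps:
F(y, B) = 20 + 4*B (F(y, B) = 4*(B + 5) = 4*(5 + B) = 20 + 4*B)
-107*(-102) + F(g(0, 2), -4) = -107*(-102) + (20 + 4*(-4)) = 10914 + (20 - 16) = 10914 + 4 = 10918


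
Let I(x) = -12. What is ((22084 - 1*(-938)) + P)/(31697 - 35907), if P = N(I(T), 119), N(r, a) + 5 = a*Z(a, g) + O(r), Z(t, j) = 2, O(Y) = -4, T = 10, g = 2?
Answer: -23251/4210 ≈ -5.5228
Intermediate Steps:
N(r, a) = -9 + 2*a (N(r, a) = -5 + (a*2 - 4) = -5 + (2*a - 4) = -5 + (-4 + 2*a) = -9 + 2*a)
P = 229 (P = -9 + 2*119 = -9 + 238 = 229)
((22084 - 1*(-938)) + P)/(31697 - 35907) = ((22084 - 1*(-938)) + 229)/(31697 - 35907) = ((22084 + 938) + 229)/(-4210) = (23022 + 229)*(-1/4210) = 23251*(-1/4210) = -23251/4210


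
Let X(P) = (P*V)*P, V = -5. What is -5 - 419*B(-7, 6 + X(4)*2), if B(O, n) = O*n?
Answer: -451687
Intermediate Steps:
X(P) = -5*P**2 (X(P) = (P*(-5))*P = (-5*P)*P = -5*P**2)
-5 - 419*B(-7, 6 + X(4)*2) = -5 - (-2933)*(6 - 5*4**2*2) = -5 - (-2933)*(6 - 5*16*2) = -5 - (-2933)*(6 - 80*2) = -5 - (-2933)*(6 - 160) = -5 - (-2933)*(-154) = -5 - 419*1078 = -5 - 451682 = -451687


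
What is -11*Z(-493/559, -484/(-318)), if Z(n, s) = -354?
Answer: 3894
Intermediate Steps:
-11*Z(-493/559, -484/(-318)) = -11*(-354) = 3894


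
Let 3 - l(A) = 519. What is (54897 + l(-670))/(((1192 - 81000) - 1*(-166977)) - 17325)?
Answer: 54381/69844 ≈ 0.77861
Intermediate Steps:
l(A) = -516 (l(A) = 3 - 1*519 = 3 - 519 = -516)
(54897 + l(-670))/(((1192 - 81000) - 1*(-166977)) - 17325) = (54897 - 516)/(((1192 - 81000) - 1*(-166977)) - 17325) = 54381/((-79808 + 166977) - 17325) = 54381/(87169 - 17325) = 54381/69844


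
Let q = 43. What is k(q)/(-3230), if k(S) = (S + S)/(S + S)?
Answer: -1/3230 ≈ -0.00030960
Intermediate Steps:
k(S) = 1 (k(S) = (2*S)/((2*S)) = (2*S)*(1/(2*S)) = 1)
k(q)/(-3230) = 1/(-3230) = 1*(-1/3230) = -1/3230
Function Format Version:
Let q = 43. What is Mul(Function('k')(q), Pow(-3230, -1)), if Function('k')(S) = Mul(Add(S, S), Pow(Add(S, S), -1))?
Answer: Rational(-1, 3230) ≈ -0.00030960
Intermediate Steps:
Function('k')(S) = 1 (Function('k')(S) = Mul(Mul(2, S), Pow(Mul(2, S), -1)) = Mul(Mul(2, S), Mul(Rational(1, 2), Pow(S, -1))) = 1)
Mul(Function('k')(q), Pow(-3230, -1)) = Mul(1, Pow(-3230, -1)) = Mul(1, Rational(-1, 3230)) = Rational(-1, 3230)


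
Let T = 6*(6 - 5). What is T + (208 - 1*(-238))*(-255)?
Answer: -113724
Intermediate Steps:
T = 6 (T = 6*1 = 6)
T + (208 - 1*(-238))*(-255) = 6 + (208 - 1*(-238))*(-255) = 6 + (208 + 238)*(-255) = 6 + 446*(-255) = 6 - 113730 = -113724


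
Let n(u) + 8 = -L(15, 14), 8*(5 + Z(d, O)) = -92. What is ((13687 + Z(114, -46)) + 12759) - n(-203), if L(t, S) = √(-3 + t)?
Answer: 52875/2 + 2*√3 ≈ 26441.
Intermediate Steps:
Z(d, O) = -33/2 (Z(d, O) = -5 + (⅛)*(-92) = -5 - 23/2 = -33/2)
n(u) = -8 - 2*√3 (n(u) = -8 - √(-3 + 15) = -8 - √12 = -8 - 2*√3)
((13687 + Z(114, -46)) + 12759) - n(-203) = ((13687 - 33/2) + 12759) - (-8 - 2*√3) = (27341/2 + 12759) + (8 + 2*√3) = 52859/2 + (8 + 2*√3) = 52875/2 + 2*√3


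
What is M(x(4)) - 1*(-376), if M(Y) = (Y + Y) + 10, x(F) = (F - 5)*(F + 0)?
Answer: 378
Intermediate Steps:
x(F) = F*(-5 + F) (x(F) = (-5 + F)*F = F*(-5 + F))
M(Y) = 10 + 2*Y (M(Y) = 2*Y + 10 = 10 + 2*Y)
M(x(4)) - 1*(-376) = (10 + 2*(4*(-5 + 4))) - 1*(-376) = (10 + 2*(4*(-1))) + 376 = (10 + 2*(-4)) + 376 = (10 - 8) + 376 = 2 + 376 = 378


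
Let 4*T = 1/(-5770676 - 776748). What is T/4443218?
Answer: -1/116366528681728 ≈ -8.5935e-15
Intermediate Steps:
T = -1/26189696 (T = 1/(4*(-5770676 - 776748)) = (1/4)/(-6547424) = (1/4)*(-1/6547424) = -1/26189696 ≈ -3.8183e-8)
T/4443218 = -1/26189696/4443218 = -1/26189696*1/4443218 = -1/116366528681728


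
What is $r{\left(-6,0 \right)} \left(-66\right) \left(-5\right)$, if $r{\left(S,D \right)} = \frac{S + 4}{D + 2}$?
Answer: $-330$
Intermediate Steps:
$r{\left(S,D \right)} = \frac{4 + S}{2 + D}$
$r{\left(-6,0 \right)} \left(-66\right) \left(-5\right) = \frac{4 - 6}{2 + 0} \left(-66\right) \left(-5\right) = \frac{1}{2} \left(-2\right) \left(-66\right) \left(-5\right) = \left(-1\right) \left(-66\right) \left(-5\right) = 66 \left(-5\right) = -330$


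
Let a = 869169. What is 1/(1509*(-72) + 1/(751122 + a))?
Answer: -1620291/176041376567 ≈ -9.2040e-6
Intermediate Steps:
1/(1509*(-72) + 1/(751122 + a)) = 1/(1509*(-72) + 1/(751122 + 869169)) = 1/(-108648 + 1/1620291) = 1/(-176041376567/1620291) = -1620291/176041376567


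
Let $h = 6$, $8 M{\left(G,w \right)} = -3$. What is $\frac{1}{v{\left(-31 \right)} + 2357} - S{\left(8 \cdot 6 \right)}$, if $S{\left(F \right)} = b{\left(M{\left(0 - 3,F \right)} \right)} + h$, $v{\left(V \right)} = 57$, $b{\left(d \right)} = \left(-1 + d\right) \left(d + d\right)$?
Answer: $- \frac{271559}{38624} \approx -7.0308$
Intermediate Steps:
$M{\left(G,w \right)} = - \frac{3}{8}$ ($M{\left(G,w \right)} = \frac{1}{8} \left(-3\right) = - \frac{3}{8}$)
$b{\left(d \right)} = 2 d \left(-1 + d\right)$ ($b{\left(d \right)} = \left(-1 + d\right) 2 d = 2 d \left(-1 + d\right)$)
$S{\left(F \right)} = \frac{225}{32}$ ($S{\left(F \right)} = 2 \left(- \frac{3}{8}\right) \left(-1 - \frac{3}{8}\right) + 6 = 2 \left(- \frac{3}{8}\right) \left(- \frac{11}{8}\right) + 6 = \frac{33}{32} + 6 = \frac{225}{32}$)
$\frac{1}{v{\left(-31 \right)} + 2357} - S{\left(8 \cdot 6 \right)} = \frac{1}{57 + 2357} - \frac{225}{32} = \frac{1}{2414} - \frac{225}{32} = - \frac{271559}{38624}$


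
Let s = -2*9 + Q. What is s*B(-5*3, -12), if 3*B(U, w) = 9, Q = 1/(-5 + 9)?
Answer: -213/4 ≈ -53.250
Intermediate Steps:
Q = ¼ (Q = 1/4 = ¼ ≈ 0.25000)
s = -71/4 (s = -2*9 + ¼ = -18 + ¼ = -71/4 ≈ -17.750)
B(U, w) = 3 (B(U, w) = (⅓)*9 = 3)
s*B(-5*3, -12) = -71/4*3 = -213/4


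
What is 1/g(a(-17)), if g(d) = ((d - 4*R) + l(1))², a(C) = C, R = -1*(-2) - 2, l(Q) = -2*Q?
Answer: 1/361 ≈ 0.0027701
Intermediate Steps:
R = 0 (R = 2 - 2 = 0)
g(d) = (-2 + d)² (g(d) = ((d - 4*0) - 2*1)² = ((d + 0) - 2)² = (d - 2)² = (-2 + d)²)
1/g(a(-17)) = 1/((-2 - 17)²) = 1/((-19)²) = 1/361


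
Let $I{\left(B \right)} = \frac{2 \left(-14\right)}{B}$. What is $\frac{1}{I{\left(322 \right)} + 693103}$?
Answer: $\frac{23}{15941367} \approx 1.4428 \cdot 10^{-6}$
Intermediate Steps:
$I{\left(B \right)} = - \frac{28}{B}$
$\frac{1}{I{\left(322 \right)} + 693103} = \frac{1}{- \frac{28}{322} + 693103} = \frac{1}{\left(-28\right) \frac{1}{322} + 693103} = \frac{1}{- \frac{2}{23} + 693103} = \frac{1}{\frac{15941367}{23}} = \frac{23}{15941367}$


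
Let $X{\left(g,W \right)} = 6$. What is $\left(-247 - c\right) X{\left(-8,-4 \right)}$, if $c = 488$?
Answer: $-4410$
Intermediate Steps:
$\left(-247 - c\right) X{\left(-8,-4 \right)} = \left(-247 - 488\right) 6 = \left(-735\right) 6 = -4410$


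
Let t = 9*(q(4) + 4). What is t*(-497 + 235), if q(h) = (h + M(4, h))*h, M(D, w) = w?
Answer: -84888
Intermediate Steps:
q(h) = 2*h² (q(h) = (h + h)*h = (2*h)*h = 2*h²)
t = 324 (t = 9*(2*4² + 4) = 9*(2*16 + 4) = 9*(32 + 4) = 9*36 = 324)
t*(-497 + 235) = 324*(-497 + 235) = 324*(-262) = -84888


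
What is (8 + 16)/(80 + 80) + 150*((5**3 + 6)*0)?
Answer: 3/20 ≈ 0.15000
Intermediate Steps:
(8 + 16)/(80 + 80) + 150*((5**3 + 6)*0) = 24/160 + 150*((125 + 6)*0) = 24*(1/160) + 150*(131*0) = 3/20 + 150*0 = 3/20 + 0 = 3/20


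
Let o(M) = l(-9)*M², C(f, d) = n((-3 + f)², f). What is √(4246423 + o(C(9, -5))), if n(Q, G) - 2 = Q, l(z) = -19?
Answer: √4218987 ≈ 2054.0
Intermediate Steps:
n(Q, G) = 2 + Q
C(f, d) = 2 + (-3 + f)²
o(M) = -19*M²
√(4246423 + o(C(9, -5))) = √(4246423 - 19*(2 + (-3 + 9)²)²) = √(4246423 - 19*(2 + 6²)²) = √(4246423 - 19*(2 + 36)²) = √(4246423 - 19*38²) = √(4246423 - 19*1444) = √(4246423 - 27436) = √4218987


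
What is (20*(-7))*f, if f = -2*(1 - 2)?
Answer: -280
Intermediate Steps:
f = 2 (f = -2*(-1) = 2)
(20*(-7))*f = (20*(-7))*2 = -140*2 = -280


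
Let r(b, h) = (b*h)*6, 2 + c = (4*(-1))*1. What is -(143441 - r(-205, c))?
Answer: -136061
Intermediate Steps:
c = -6 (c = -2 + (4*(-1))*1 = -2 - 4*1 = -2 - 4 = -6)
r(b, h) = 6*b*h
-(143441 - r(-205, c)) = -(143441 - 6*(-205)*(-6)) = -(143441 - 1*7380) = -(143441 - 7380) = -1*136061 = -136061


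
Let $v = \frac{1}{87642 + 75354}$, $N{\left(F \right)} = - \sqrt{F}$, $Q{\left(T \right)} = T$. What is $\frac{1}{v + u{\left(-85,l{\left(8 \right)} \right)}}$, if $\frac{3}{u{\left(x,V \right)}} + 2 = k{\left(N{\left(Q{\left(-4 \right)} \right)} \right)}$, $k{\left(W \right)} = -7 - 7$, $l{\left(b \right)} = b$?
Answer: $- \frac{651984}{122243} \approx -5.3335$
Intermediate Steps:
$k{\left(W \right)} = -14$
$u{\left(x,V \right)} = - \frac{3}{16}$ ($u{\left(x,V \right)} = \frac{3}{-2 - 14} = \frac{3}{-16} = 3 \left(- \frac{1}{16}\right) = - \frac{3}{16}$)
$v = \frac{1}{162996} \approx 6.1351 \cdot 10^{-6}$
$\frac{1}{v + u{\left(-85,l{\left(8 \right)} \right)}} = \frac{1}{\frac{1}{162996} - \frac{3}{16}} = \frac{1}{- \frac{122243}{651984}} = - \frac{651984}{122243}$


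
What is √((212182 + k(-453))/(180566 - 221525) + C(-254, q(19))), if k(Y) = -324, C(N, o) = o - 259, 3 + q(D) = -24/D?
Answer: 2*I*√4515891515295/259407 ≈ 16.384*I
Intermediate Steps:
q(D) = -3 - 24/D
C(N, o) = -259 + o
√((212182 + k(-453))/(180566 - 221525) + C(-254, q(19))) = √((212182 - 324)/(180566 - 221525) + (-259 + (-3 - 24/19))) = √(211858/(-40959) + (-259 + (-3 - 24*1/19))) = √(211858*(-1/40959) + (-259 + (-3 - 24/19))) = √(-211858/40959 + (-259 - 81/19)) = √(-211858/40959 - 5002/19) = √(-208902220/778221) = 2*I*√4515891515295/259407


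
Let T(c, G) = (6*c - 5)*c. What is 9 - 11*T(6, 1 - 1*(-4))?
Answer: -2037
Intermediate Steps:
T(c, G) = c*(-5 + 6*c) (T(c, G) = (-5 + 6*c)*c = c*(-5 + 6*c))
9 - 11*T(6, 1 - 1*(-4)) = 9 - 66*(-5 + 6*6) = 9 - 66*(-5 + 36) = 9 - 66*31 = 9 - 11*186 = 9 - 2046 = -2037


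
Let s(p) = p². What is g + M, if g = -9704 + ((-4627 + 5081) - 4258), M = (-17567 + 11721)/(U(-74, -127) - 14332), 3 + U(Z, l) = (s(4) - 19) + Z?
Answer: -97335725/7206 ≈ -13508.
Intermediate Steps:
U(Z, l) = -6 + Z (U(Z, l) = -3 + ((4² - 19) + Z) = -3 + ((16 - 19) + Z) = -3 + (-3 + Z) = -6 + Z)
M = 2923/7206 (M = (-17567 + 11721)/((-6 - 74) - 14332) = -5846/(-80 - 14332) = -5846/(-14412) = -5846*(-1/14412) = 2923/7206 ≈ 0.40563)
g = -13508 (g = -9704 + (454 - 4258) = -9704 - 3804 = -13508)
g + M = -13508 + 2923/7206 = -97335725/7206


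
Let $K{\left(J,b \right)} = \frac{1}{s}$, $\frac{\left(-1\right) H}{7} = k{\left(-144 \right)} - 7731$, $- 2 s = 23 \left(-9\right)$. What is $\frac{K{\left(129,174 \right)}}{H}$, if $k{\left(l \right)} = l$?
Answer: $\frac{2}{11410875} \approx 1.7527 \cdot 10^{-7}$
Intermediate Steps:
$s = \frac{207}{2}$ ($s = - \frac{23 \left(-9\right)}{2} = \left(- \frac{1}{2}\right) \left(-207\right) = \frac{207}{2} \approx 103.5$)
$H = 55125$ ($H = - 7 \left(-144 - 7731\right) = \left(-7\right) \left(-7875\right) = 55125$)
$K{\left(J,b \right)} = \frac{2}{207}$ ($K{\left(J,b \right)} = \frac{1}{\frac{207}{2}} = \frac{2}{207}$)
$\frac{K{\left(129,174 \right)}}{H} = \frac{2}{207 \cdot 55125} = \frac{2}{207} \cdot \frac{1}{55125} = \frac{2}{11410875}$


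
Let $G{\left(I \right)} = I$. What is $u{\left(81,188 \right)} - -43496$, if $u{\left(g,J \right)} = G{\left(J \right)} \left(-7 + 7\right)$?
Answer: $43496$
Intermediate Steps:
$u{\left(g,J \right)} = 0$ ($u{\left(g,J \right)} = J \left(-7 + 7\right) = J 0 = 0$)
$u{\left(81,188 \right)} - -43496 = 0 - -43496 = 0 + 43496 = 43496$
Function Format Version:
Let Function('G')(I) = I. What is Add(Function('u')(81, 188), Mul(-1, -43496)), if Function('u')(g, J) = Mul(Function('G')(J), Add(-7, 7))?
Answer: 43496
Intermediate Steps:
Function('u')(g, J) = 0 (Function('u')(g, J) = Mul(J, Add(-7, 7)) = Mul(J, 0) = 0)
Add(Function('u')(81, 188), Mul(-1, -43496)) = Add(0, Mul(-1, -43496)) = Add(0, 43496) = 43496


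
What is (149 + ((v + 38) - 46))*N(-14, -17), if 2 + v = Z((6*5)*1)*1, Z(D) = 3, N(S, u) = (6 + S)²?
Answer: 9088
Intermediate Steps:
v = 1 (v = -2 + 3*1 = -2 + 3 = 1)
(149 + ((v + 38) - 46))*N(-14, -17) = (149 + ((1 + 38) - 46))*(6 - 14)² = (149 + (39 - 46))*(-8)² = (149 - 7)*64 = 142*64 = 9088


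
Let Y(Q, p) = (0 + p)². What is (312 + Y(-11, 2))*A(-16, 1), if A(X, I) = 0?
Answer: 0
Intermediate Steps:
Y(Q, p) = p²
(312 + Y(-11, 2))*A(-16, 1) = (312 + 2²)*0 = (312 + 4)*0 = 316*0 = 0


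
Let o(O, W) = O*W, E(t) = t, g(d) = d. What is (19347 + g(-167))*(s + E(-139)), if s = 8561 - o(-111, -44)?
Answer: 67858840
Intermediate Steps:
s = 3677 (s = 8561 - (-111)*(-44) = 8561 - 1*4884 = 8561 - 4884 = 3677)
(19347 + g(-167))*(s + E(-139)) = (19347 - 167)*(3677 - 139) = 19180*3538 = 67858840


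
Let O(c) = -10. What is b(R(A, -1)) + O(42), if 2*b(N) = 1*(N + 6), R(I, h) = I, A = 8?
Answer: -3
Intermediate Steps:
b(N) = 3 + N/2 (b(N) = (1*(N + 6))/2 = (1*(6 + N))/2 = (6 + N)/2 = 3 + N/2)
b(R(A, -1)) + O(42) = (3 + (1/2)*8) - 10 = (3 + 4) - 10 = 7 - 10 = -3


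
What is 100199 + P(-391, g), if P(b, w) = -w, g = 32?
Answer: 100167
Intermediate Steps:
100199 + P(-391, g) = 100199 - 1*32 = 100199 - 32 = 100167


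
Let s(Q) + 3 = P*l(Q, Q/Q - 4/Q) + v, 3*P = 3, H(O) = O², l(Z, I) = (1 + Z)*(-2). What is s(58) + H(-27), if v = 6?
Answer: 614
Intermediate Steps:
l(Z, I) = -2 - 2*Z
P = 1 (P = (⅓)*3 = 1)
s(Q) = 1 - 2*Q (s(Q) = -3 + (1*(-2 - 2*Q) + 6) = -3 + ((-2 - 2*Q) + 6) = -3 + (4 - 2*Q) = 1 - 2*Q)
s(58) + H(-27) = (1 - 2*58) + (-27)² = (1 - 116) + 729 = -115 + 729 = 614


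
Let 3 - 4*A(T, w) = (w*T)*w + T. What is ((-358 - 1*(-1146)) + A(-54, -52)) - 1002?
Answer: 145217/4 ≈ 36304.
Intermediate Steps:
A(T, w) = 3/4 - T/4 - T*w**2/4 (A(T, w) = 3/4 - ((w*T)*w + T)/4 = 3/4 - ((T*w)*w + T)/4 = 3/4 - (T*w**2 + T)/4 = 3/4 - (T + T*w**2)/4 = 3/4 + (-T/4 - T*w**2/4) = 3/4 - T/4 - T*w**2/4)
((-358 - 1*(-1146)) + A(-54, -52)) - 1002 = ((-358 - 1*(-1146)) + (3/4 - 1/4*(-54) - 1/4*(-54)*(-52)**2)) - 1002 = ((-358 + 1146) + (3/4 + 27/2 - 1/4*(-54)*2704)) - 1002 = (788 + (3/4 + 27/2 + 36504)) - 1002 = (788 + 146073/4) - 1002 = 149225/4 - 1002 = 145217/4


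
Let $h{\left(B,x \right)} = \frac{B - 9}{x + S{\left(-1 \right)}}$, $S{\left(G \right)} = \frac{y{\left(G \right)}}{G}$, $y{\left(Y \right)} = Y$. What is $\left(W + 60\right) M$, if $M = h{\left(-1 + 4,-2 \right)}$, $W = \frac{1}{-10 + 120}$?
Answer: $\frac{19803}{55} \approx 360.05$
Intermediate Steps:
$S{\left(G \right)} = 1$ ($S{\left(G \right)} = \frac{G}{G} = 1$)
$h{\left(B,x \right)} = \frac{-9 + B}{1 + x}$ ($h{\left(B,x \right)} = \frac{B - 9}{x + 1} = \frac{-9 + B}{1 + x}$)
$W = \frac{1}{110} \approx 0.0090909$
$M = 6$ ($M = \frac{-9 + \left(-1 + 4\right)}{1 - 2} = \frac{-9 + 3}{-1} = \left(-1\right) \left(-6\right) = 6$)
$\left(W + 60\right) M = \left(\frac{1}{110} + 60\right) 6 = \frac{6601}{110} \cdot 6 = \frac{19803}{55}$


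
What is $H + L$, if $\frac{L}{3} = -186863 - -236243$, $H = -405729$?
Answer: $-257589$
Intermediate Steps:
$L = 148140$ ($L = 3 \left(-186863 - -236243\right) = 3 \left(-186863 + 236243\right) = 3 \cdot 49380 = 148140$)
$H + L = -405729 + 148140 = -257589$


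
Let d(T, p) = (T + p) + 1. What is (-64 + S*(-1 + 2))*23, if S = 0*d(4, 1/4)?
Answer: -1472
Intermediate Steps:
d(T, p) = 1 + T + p
S = 0 (S = 0*(1 + 4 + 1/4) = 0*(21/4) = 0)
(-64 + S*(-1 + 2))*23 = (-64 + 0*(-1 + 2))*23 = (-64 + 0*1)*23 = (-64 + 0)*23 = -64*23 = -1472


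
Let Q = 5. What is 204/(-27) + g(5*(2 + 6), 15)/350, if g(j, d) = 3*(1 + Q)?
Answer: -11819/1575 ≈ -7.5041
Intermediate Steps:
g(j, d) = 18 (g(j, d) = 3*(1 + 5) = 3*6 = 18)
204/(-27) + g(5*(2 + 6), 15)/350 = 204/(-27) + 18/350 = 204*(-1/27) + 18*(1/350) = -68/9 + 9/175 = -11819/1575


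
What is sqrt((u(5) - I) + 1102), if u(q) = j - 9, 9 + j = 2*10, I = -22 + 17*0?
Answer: sqrt(1126) ≈ 33.556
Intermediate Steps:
I = -22 (I = -22 + 0 = -22)
j = 11 (j = -9 + 2*10 = -9 + 20 = 11)
u(q) = 2 (u(q) = 11 - 9 = 2)
sqrt((u(5) - I) + 1102) = sqrt((2 - 1*(-22)) + 1102) = sqrt((2 + 22) + 1102) = sqrt(24 + 1102) = sqrt(1126)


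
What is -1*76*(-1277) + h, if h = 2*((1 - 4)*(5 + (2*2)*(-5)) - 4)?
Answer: 97134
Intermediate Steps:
h = 82 (h = 2*(-3*(5 + 4*(-5)) - 4) = 2*(-3*(5 - 20) - 4) = 2*(-3*(-15) - 4) = 2*(45 - 4) = 2*41 = 82)
-1*76*(-1277) + h = -1*76*(-1277) + 82 = -76*(-1277) + 82 = 97052 + 82 = 97134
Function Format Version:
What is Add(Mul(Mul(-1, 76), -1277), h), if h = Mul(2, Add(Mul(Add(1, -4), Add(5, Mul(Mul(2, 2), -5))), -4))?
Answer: 97134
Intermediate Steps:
h = 82 (h = Mul(2, Add(Mul(-3, Add(5, Mul(4, -5))), -4)) = Mul(2, Add(Mul(-3, Add(5, -20)), -4)) = Mul(2, Add(Mul(-3, -15), -4)) = Mul(2, Add(45, -4)) = Mul(2, 41) = 82)
Add(Mul(Mul(-1, 76), -1277), h) = Add(Mul(Mul(-1, 76), -1277), 82) = Add(Mul(-76, -1277), 82) = Add(97052, 82) = 97134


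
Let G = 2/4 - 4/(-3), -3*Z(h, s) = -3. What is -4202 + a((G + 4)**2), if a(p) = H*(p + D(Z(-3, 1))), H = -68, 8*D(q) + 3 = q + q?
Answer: -117133/18 ≈ -6507.4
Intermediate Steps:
Z(h, s) = 1 (Z(h, s) = -1/3*(-3) = 1)
D(q) = -3/8 + q/4 (D(q) = -3/8 + (q + q)/8 = -3/8 + (2*q)/8 = -3/8 + q/4)
G = 11/6 (G = 2*(1/4) - 4*(-1/3) = 1/2 + 4/3 = 11/6 ≈ 1.8333)
a(p) = 17/2 - 68*p (a(p) = -68*(p + (-3/8 + (1/4)*1)) = -68*(p + (-3/8 + 1/4)) = -68*(p - 1/8) = -68*(-1/8 + p) = 17/2 - 68*p)
-4202 + a((G + 4)**2) = -4202 + (17/2 - 68*(11/6 + 4)**2) = -4202 + (17/2 - 68*(35/6)**2) = -4202 + (17/2 - 68*1225/36) = -4202 + (17/2 - 20825/9) = -4202 - 41497/18 = -117133/18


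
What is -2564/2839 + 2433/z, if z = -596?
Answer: -8435431/1692044 ≈ -4.9854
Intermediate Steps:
-2564/2839 + 2433/z = -2564/2839 + 2433/(-596) = -2564*1/2839 + 2433*(-1/596) = -2564/2839 - 2433/596 = -8435431/1692044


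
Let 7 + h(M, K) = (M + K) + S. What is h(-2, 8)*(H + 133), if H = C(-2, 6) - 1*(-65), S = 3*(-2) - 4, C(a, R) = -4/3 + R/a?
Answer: -6391/3 ≈ -2130.3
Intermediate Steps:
C(a, R) = -4/3 + R/a (C(a, R) = -4*⅓ + R/a = -4/3 + R/a)
S = -10 (S = -6 - 4 = -10)
H = 182/3 (H = (-4/3 + 6/(-2)) - 1*(-65) = (-4/3 + 6*(-½)) + 65 = (-4/3 - 3) + 65 = -13/3 + 65 = 182/3 ≈ 60.667)
h(M, K) = -17 + K + M (h(M, K) = -7 + ((M + K) - 10) = -7 + ((K + M) - 10) = -7 + (-10 + K + M) = -17 + K + M)
h(-2, 8)*(H + 133) = (-17 + 8 - 2)*(182/3 + 133) = -11*581/3 = -6391/3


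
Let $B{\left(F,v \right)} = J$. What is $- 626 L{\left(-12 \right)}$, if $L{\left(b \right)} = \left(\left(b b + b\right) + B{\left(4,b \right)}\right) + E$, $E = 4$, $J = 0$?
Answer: $-85136$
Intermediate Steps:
$B{\left(F,v \right)} = 0$
$L{\left(b \right)} = 4 + b + b^{2}$ ($L{\left(b \right)} = \left(\left(b b + b\right) + 0\right) + 4 = \left(\left(b^{2} + b\right) + 0\right) + 4 = \left(\left(b + b^{2}\right) + 0\right) + 4 = \left(b + b^{2}\right) + 4 = 4 + b + b^{2}$)
$- 626 L{\left(-12 \right)} = - 626 \left(4 - 12 + \left(-12\right)^{2}\right) = - 626 \left(4 - 12 + 144\right) = \left(-626\right) 136 = -85136$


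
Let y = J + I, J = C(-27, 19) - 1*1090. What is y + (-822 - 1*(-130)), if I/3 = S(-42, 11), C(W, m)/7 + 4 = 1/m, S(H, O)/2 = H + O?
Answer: -37917/19 ≈ -1995.6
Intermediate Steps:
S(H, O) = 2*H + 2*O (S(H, O) = 2*(H + O) = 2*H + 2*O)
C(W, m) = -28 + 7/m
I = -186 (I = 3*(2*(-42) + 2*11) = 3*(-84 + 22) = 3*(-62) = -186)
J = -21235/19 (J = (-28 + 7/19) - 1*1090 = (-28 + 7*(1/19)) - 1090 = (-28 + 7/19) - 1090 = -525/19 - 1090 = -21235/19 ≈ -1117.6)
y = -24769/19 (y = -21235/19 - 186 = -24769/19 ≈ -1303.6)
y + (-822 - 1*(-130)) = -24769/19 + (-822 - 1*(-130)) = -24769/19 + (-822 + 130) = -24769/19 - 692 = -37917/19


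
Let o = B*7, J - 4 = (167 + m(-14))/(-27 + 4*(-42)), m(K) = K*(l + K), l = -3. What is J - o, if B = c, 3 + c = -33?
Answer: 3301/13 ≈ 253.92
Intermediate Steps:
m(K) = K*(-3 + K)
c = -36 (c = -3 - 33 = -36)
B = -36
J = 25/13 (J = 4 + (167 - 14*(-3 - 14))/(-27 + 4*(-42)) = 4 + (167 - 14*(-17))/(-27 - 168) = 4 + (167 + 238)/(-195) = 4 + 405*(-1/195) = 4 - 27/13 = 25/13 ≈ 1.9231)
o = -252 (o = -36*7 = -252)
J - o = 25/13 - 1*(-252) = 25/13 + 252 = 3301/13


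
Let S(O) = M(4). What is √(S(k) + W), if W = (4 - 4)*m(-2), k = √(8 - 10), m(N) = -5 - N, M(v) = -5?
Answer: I*√5 ≈ 2.2361*I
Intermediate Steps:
k = I*√2 (k = √(-2) = I*√2 ≈ 1.4142*I)
S(O) = -5
W = 0 (W = (4 - 4)*(-5 - 1*(-2)) = 0*(-5 + 2) = 0*(-3) = 0)
√(S(k) + W) = √(-5 + 0) = √(-5) = I*√5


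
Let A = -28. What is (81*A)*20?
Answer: -45360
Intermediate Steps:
(81*A)*20 = (81*(-28))*20 = -2268*20 = -45360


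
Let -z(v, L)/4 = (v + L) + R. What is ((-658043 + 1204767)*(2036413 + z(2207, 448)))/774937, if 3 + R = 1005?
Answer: 1105358382340/774937 ≈ 1.4264e+6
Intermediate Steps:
R = 1002 (R = -3 + 1005 = 1002)
z(v, L) = -4008 - 4*L - 4*v (z(v, L) = -4*((v + L) + 1002) = -4*((L + v) + 1002) = -4*(1002 + L + v) = -4008 - 4*L - 4*v)
((-658043 + 1204767)*(2036413 + z(2207, 448)))/774937 = ((-658043 + 1204767)*(2036413 + (-4008 - 4*448 - 4*2207)))/774937 = (546724*(2036413 + (-4008 - 1792 - 8828)))*(1/774937) = (546724*(2036413 - 14628))*(1/774937) = (546724*2021785)*(1/774937) = 1105358382340*(1/774937) = 1105358382340/774937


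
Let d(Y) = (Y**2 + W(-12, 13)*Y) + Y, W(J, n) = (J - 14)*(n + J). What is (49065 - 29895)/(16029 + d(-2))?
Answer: 2130/1787 ≈ 1.1919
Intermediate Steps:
W(J, n) = (-14 + J)*(J + n)
d(Y) = Y**2 - 25*Y (d(Y) = (Y**2 + ((-12)**2 - 14*(-12) - 14*13 - 12*13)*Y) + Y = (Y**2 + (144 + 168 - 182 - 156)*Y) + Y = (Y**2 - 26*Y) + Y = Y**2 - 25*Y)
(49065 - 29895)/(16029 + d(-2)) = (49065 - 29895)/(16029 - 2*(-25 - 2)) = 19170/(16029 - 2*(-27)) = 19170/(16029 + 54) = 19170/16083 = 19170*(1/16083) = 2130/1787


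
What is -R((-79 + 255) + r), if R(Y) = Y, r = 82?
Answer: -258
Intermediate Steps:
-R((-79 + 255) + r) = -((-79 + 255) + 82) = -(176 + 82) = -1*258 = -258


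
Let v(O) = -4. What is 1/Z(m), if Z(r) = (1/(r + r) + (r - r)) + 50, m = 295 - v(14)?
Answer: 598/29901 ≈ 0.019999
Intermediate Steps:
m = 299 (m = 295 - 1*(-4) = 295 + 4 = 299)
Z(r) = 50 + 1/(2*r) (Z(r) = (1/(2*r) + 0) + 50 = 1/(2*r) + 50 = 50 + 1/(2*r))
1/Z(m) = 1/(50 + (½)/299) = 1/(50 + (½)*(1/299)) = 1/(50 + 1/598) = 1/(29901/598) = 598/29901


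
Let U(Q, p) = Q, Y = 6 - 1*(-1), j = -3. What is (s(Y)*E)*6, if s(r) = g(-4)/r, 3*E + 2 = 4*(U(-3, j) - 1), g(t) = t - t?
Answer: 0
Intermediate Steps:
Y = 7 (Y = 6 + 1 = 7)
g(t) = 0
E = -6 (E = -⅔ + (4*(-3 - 1))/3 = -⅔ + (4*(-4))/3 = -⅔ + (⅓)*(-16) = -⅔ - 16/3 = -6)
s(r) = 0 (s(r) = 0/r = 0)
(s(Y)*E)*6 = (0*(-6))*6 = 0*6 = 0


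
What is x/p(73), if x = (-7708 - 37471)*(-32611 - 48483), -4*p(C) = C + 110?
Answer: -14654983304/183 ≈ -8.0082e+7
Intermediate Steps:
p(C) = -55/2 - C/4 (p(C) = -(C + 110)/4 = -(110 + C)/4 = -55/2 - C/4)
x = 3663745826 (x = -45179*(-81094) = 3663745826)
x/p(73) = 3663745826/(-55/2 - ¼*73) = 3663745826/(-55/2 - 73/4) = 3663745826/(-183/4) = 3663745826*(-4/183) = -14654983304/183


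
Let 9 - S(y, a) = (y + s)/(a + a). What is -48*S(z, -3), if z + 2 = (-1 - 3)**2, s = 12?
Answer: -640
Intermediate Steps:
z = 14 (z = -2 + (-1 - 3)**2 = -2 + (-4)**2 = -2 + 16 = 14)
S(y, a) = 9 - (12 + y)/(2*a) (S(y, a) = 9 - (y + 12)/(a + a) = 9 - (12 + y)/(2*a))
-48*S(z, -3) = -24*(-12 - 1*14 + 18*(-3))/(-3) = -24*(-1)*(-12 - 14 - 54)/3 = -24*(-1)*(-80)/3 = -48*40/3 = -640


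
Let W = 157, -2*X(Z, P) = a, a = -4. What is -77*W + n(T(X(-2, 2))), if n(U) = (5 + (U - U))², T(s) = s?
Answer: -12064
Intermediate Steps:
X(Z, P) = 2 (X(Z, P) = -½*(-4) = 2)
n(U) = 25 (n(U) = (5 + 0)² = 5² = 25)
-77*W + n(T(X(-2, 2))) = -77*157 + 25 = -12089 + 25 = -12064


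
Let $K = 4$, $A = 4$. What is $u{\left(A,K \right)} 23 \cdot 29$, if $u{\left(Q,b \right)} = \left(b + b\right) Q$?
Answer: $21344$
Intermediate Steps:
$u{\left(Q,b \right)} = 2 Q b$ ($u{\left(Q,b \right)} = 2 b Q = 2 Q b$)
$u{\left(A,K \right)} 23 \cdot 29 = 2 \cdot 4 \cdot 4 \cdot 23 \cdot 29 = 32 \cdot 23 \cdot 29 = 736 \cdot 29 = 21344$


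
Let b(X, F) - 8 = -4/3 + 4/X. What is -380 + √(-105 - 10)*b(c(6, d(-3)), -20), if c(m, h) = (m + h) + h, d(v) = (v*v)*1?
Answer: -380 + 41*I*√115/6 ≈ -380.0 + 73.279*I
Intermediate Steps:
d(v) = v² (d(v) = v²*1 = v²)
c(m, h) = m + 2*h (c(m, h) = (h + m) + h = m + 2*h)
b(X, F) = 20/3 + 4/X (b(X, F) = 8 + (-4/3 + 4/X) = 20/3 + 4/X)
-380 + √(-105 - 10)*b(c(6, d(-3)), -20) = -380 + √(-105 - 10)*(20/3 + 4/(6 + 2*(-3)²)) = -380 + √(-115)*(20/3 + 4/(6 + 2*9)) = -380 + (I*√115)*(20/3 + 4/(6 + 18)) = -380 + (I*√115)*(20/3 + 4/24) = -380 + (I*√115)*(20/3 + 4*(1/24)) = -380 + (I*√115)*(20/3 + ⅙) = -380 + (I*√115)*(41/6) = -380 + 41*I*√115/6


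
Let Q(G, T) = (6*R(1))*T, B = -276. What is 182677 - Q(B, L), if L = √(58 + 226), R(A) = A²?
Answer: 182677 - 12*√71 ≈ 1.8258e+5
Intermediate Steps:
L = 2*√71 (L = √284 = 2*√71 ≈ 16.852)
Q(G, T) = 6*T (Q(G, T) = (6*1²)*T = (6*1)*T = 6*T)
182677 - Q(B, L) = 182677 - 6*2*√71 = 182677 - 12*√71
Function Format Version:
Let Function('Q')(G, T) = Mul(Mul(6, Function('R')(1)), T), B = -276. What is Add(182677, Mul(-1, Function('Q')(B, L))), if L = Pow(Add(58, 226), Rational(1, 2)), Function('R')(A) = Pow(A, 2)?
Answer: Add(182677, Mul(-12, Pow(71, Rational(1, 2)))) ≈ 1.8258e+5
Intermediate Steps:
L = Mul(2, Pow(71, Rational(1, 2))) (L = Pow(284, Rational(1, 2)) = Mul(2, Pow(71, Rational(1, 2))) ≈ 16.852)
Function('Q')(G, T) = Mul(6, T) (Function('Q')(G, T) = Mul(Mul(6, Pow(1, 2)), T) = Mul(Mul(6, 1), T) = Mul(6, T))
Add(182677, Mul(-1, Function('Q')(B, L))) = Add(182677, Mul(-1, Mul(6, Mul(2, Pow(71, Rational(1, 2)))))) = Add(182677, Mul(-1, Mul(12, Pow(71, Rational(1, 2))))) = Add(182677, Mul(-12, Pow(71, Rational(1, 2))))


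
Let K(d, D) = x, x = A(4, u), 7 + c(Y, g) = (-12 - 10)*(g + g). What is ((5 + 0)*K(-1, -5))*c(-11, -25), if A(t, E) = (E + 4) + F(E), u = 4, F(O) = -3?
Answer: 27325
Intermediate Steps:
c(Y, g) = -7 - 44*g (c(Y, g) = -7 + (-12 - 10)*(g + g) = -7 - 44*g)
A(t, E) = 1 + E (A(t, E) = (E + 4) - 3 = (4 + E) - 3 = 1 + E)
x = 5 (x = 1 + 4 = 5)
K(d, D) = 5
((5 + 0)*K(-1, -5))*c(-11, -25) = ((5 + 0)*5)*(-7 - 44*(-25)) = (5*5)*(-7 + 1100) = 25*1093 = 27325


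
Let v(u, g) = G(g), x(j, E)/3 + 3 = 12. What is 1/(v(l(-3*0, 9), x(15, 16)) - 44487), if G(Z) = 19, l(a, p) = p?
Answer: -1/44468 ≈ -2.2488e-5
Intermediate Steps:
x(j, E) = 27 (x(j, E) = -9 + 3*12 = -9 + 36 = 27)
v(u, g) = 19
1/(v(l(-3*0, 9), x(15, 16)) - 44487) = 1/(19 - 44487) = 1/(-44468) = -1/44468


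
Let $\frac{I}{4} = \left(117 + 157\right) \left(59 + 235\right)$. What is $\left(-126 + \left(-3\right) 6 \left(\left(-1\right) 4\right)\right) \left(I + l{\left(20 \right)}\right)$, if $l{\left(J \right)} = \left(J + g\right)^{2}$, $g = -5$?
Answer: $-17412246$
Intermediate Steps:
$l{\left(J \right)} = \left(-5 + J\right)^{2}$ ($l{\left(J \right)} = \left(J - 5\right)^{2} = \left(-5 + J\right)^{2}$)
$I = 322224$ ($I = 4 \left(117 + 157\right) \left(59 + 235\right) = 4 \cdot 274 \cdot 294 = 4 \cdot 80556 = 322224$)
$\left(-126 + \left(-3\right) 6 \left(\left(-1\right) 4\right)\right) \left(I + l{\left(20 \right)}\right) = \left(-126 + \left(-3\right) 6 \left(\left(-1\right) 4\right)\right) \left(322224 + \left(-5 + 20\right)^{2}\right) = \left(-126 - -72\right) \left(322224 + 15^{2}\right) = \left(-126 + 72\right) \left(322224 + 225\right) = \left(-54\right) 322449 = -17412246$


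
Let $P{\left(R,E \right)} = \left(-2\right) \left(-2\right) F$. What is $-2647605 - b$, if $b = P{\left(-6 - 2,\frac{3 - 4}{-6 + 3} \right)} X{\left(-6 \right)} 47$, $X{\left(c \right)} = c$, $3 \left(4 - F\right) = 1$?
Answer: $-2643469$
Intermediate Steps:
$F = \frac{11}{3}$ ($F = 4 - \frac{1}{3} = \frac{11}{3} \approx 3.6667$)
$P{\left(R,E \right)} = \frac{44}{3}$ ($P{\left(R,E \right)} = \left(-2\right) \left(-2\right) \frac{11}{3} = 4 \cdot \frac{11}{3} = \frac{44}{3}$)
$b = -4136$ ($b = \frac{44}{3} \left(-6\right) 47 = \left(-88\right) 47 = -4136$)
$-2647605 - b = -2647605 - -4136 = -2647605 + 4136 = -2643469$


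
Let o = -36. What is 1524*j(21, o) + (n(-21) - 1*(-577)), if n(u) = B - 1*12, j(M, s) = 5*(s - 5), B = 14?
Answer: -311841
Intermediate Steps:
j(M, s) = -25 + 5*s (j(M, s) = 5*(-5 + s) = -25 + 5*s)
n(u) = 2 (n(u) = 14 - 1*12 = 14 - 12 = 2)
1524*j(21, o) + (n(-21) - 1*(-577)) = 1524*(-25 + 5*(-36)) + (2 - 1*(-577)) = 1524*(-25 - 180) + (2 + 577) = 1524*(-205) + 579 = -312420 + 579 = -311841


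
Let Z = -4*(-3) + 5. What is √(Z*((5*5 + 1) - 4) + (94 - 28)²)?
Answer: √4730 ≈ 68.775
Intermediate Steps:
Z = 17 (Z = 12 + 5 = 17)
√(Z*((5*5 + 1) - 4) + (94 - 28)²) = √(17*((5*5 + 1) - 4) + (94 - 28)²) = √(17*((25 + 1) - 4) + 66²) = √(17*(26 - 4) + 4356) = √(17*22 + 4356) = √(374 + 4356) = √4730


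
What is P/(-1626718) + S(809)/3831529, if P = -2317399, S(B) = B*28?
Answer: 8916029889207/6232817191822 ≈ 1.4305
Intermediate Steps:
S(B) = 28*B
P/(-1626718) + S(809)/3831529 = -2317399/(-1626718) + (28*809)/3831529 = -2317399*(-1/1626718) + 22652*(1/3831529) = 2317399/1626718 + 22652/3831529 = 8916029889207/6232817191822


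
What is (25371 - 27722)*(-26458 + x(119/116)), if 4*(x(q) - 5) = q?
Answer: 28856345623/464 ≈ 6.2190e+7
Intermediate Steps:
x(q) = 5 + q/4
(25371 - 27722)*(-26458 + x(119/116)) = (25371 - 27722)*(-26458 + (5 + (119/116)/4)) = -2351*(-26458 + (5 + (119*(1/116))/4)) = -2351*(-26458 + (5 + (¼)*(119/116))) = -2351*(-26458 + (5 + 119/464)) = -2351*(-26458 + 2439/464) = -2351*(-12274073/464) = 28856345623/464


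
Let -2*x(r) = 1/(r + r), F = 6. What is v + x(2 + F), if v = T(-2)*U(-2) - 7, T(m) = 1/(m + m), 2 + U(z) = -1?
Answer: -201/32 ≈ -6.2813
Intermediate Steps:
U(z) = -3 (U(z) = -2 - 1 = -3)
T(m) = 1/(2*m)
v = -25/4 (v = ((1/2)/(-2))*(-3) - 7 = ((1/2)*(-1/2))*(-3) - 7 = -1/4*(-3) - 7 = 3/4 - 7 = -25/4 ≈ -6.2500)
x(r) = -1/(4*r) (x(r) = -1/(2*(r + r)) = -1/(2*r)/2 = -1/(4*r))
v + x(2 + F) = -25/4 - 1/(4*(2 + 6)) = -25/4 - 1/4/8 = -25/4 - 1/4*1/8 = -25/4 - 1/32 = -201/32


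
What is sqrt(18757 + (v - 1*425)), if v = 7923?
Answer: sqrt(26255) ≈ 162.03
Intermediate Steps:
sqrt(18757 + (v - 1*425)) = sqrt(18757 + (7923 - 1*425)) = sqrt(18757 + (7923 - 425)) = sqrt(18757 + 7498) = sqrt(26255)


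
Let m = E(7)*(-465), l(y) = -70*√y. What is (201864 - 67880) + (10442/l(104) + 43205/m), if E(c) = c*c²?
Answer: 4273946975/31899 - 5221*√26/1820 ≈ 1.3397e+5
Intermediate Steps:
E(c) = c³
m = -159495 (m = 7³*(-465) = 343*(-465) = -159495)
(201864 - 67880) + (10442/l(104) + 43205/m) = (201864 - 67880) + (10442/((-140*√26)) + 43205/(-159495)) = 133984 + (10442/((-140*√26)) + 43205*(-1/159495)) = 133984 + (10442/((-140*√26)) - 8641/31899) = 133984 + (10442*(-√26/3640) - 8641/31899) = 133984 + (-5221*√26/1820 - 8641/31899) = 133984 + (-8641/31899 - 5221*√26/1820) = 4273946975/31899 - 5221*√26/1820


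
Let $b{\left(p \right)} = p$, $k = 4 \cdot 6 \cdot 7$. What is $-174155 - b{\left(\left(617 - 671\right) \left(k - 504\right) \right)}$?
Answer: $-192299$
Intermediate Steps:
$k = 168$ ($k = 24 \cdot 7 = 168$)
$-174155 - b{\left(\left(617 - 671\right) \left(k - 504\right) \right)} = -174155 - \left(617 - 671\right) \left(168 - 504\right) = -174155 - \left(-54\right) \left(-336\right) = -174155 - 18144 = -192299$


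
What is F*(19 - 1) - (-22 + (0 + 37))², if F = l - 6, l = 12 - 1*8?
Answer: -261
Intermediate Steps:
l = 4 (l = 12 - 8 = 4)
F = -2 (F = 4 - 6 = -2)
F*(19 - 1) - (-22 + (0 + 37))² = -2*(19 - 1) - (-22 + (0 + 37))² = -2*18 - (-22 + 37)² = -36 - 1*15² = -36 - 1*225 = -36 - 225 = -261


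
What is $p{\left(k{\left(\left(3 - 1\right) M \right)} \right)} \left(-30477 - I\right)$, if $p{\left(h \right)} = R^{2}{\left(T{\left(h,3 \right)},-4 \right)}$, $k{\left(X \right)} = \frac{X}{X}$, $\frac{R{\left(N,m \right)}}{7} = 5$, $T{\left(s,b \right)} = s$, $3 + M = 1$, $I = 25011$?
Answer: $-67972800$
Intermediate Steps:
$M = -2$ ($M = -3 + 1 = -2$)
$R{\left(N,m \right)} = 35$ ($R{\left(N,m \right)} = 7 \cdot 5 = 35$)
$k{\left(X \right)} = 1$
$p{\left(h \right)} = 1225$ ($p{\left(h \right)} = 35^{2} = 1225$)
$p{\left(k{\left(\left(3 - 1\right) M \right)} \right)} \left(-30477 - I\right) = 1225 \left(-30477 - 25011\right) = 1225 \left(-55488\right) = -67972800$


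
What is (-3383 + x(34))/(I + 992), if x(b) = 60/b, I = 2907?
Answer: -57481/66283 ≈ -0.86721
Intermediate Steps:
(-3383 + x(34))/(I + 992) = (-3383 + 60/34)/(2907 + 992) = (-3383 + 60*(1/34))/3899 = (-3383 + 30/17)*(1/3899) = -57481/17*1/3899 = -57481/66283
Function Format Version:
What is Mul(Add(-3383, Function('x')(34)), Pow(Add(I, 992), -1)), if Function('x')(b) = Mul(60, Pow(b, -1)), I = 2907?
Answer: Rational(-57481, 66283) ≈ -0.86721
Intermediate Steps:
Mul(Add(-3383, Function('x')(34)), Pow(Add(I, 992), -1)) = Mul(Add(-3383, Mul(60, Pow(34, -1))), Pow(Add(2907, 992), -1)) = Mul(Add(-3383, Mul(60, Rational(1, 34))), Pow(3899, -1)) = Mul(Add(-3383, Rational(30, 17)), Rational(1, 3899)) = Mul(Rational(-57481, 17), Rational(1, 3899)) = Rational(-57481, 66283)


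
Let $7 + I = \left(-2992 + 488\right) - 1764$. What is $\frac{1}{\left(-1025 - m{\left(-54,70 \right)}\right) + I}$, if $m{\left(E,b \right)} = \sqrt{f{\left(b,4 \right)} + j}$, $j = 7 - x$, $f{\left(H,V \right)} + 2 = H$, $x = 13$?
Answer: $- \frac{2650}{14044969} + \frac{\sqrt{62}}{28089938} \approx -0.0001884$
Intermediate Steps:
$f{\left(H,V \right)} = -2 + H$
$j = -6$ ($j = 7 - 13 = -6$)
$m{\left(E,b \right)} = \sqrt{-8 + b}$ ($m{\left(E,b \right)} = \sqrt{\left(-2 + b\right) - 6} = \sqrt{-8 + b}$)
$I = -4275$ ($I = -7 + \left(\left(-2992 + 488\right) - 1764\right) = -7 - 4268 = -4275$)
$\frac{1}{\left(-1025 - m{\left(-54,70 \right)}\right) + I} = \frac{1}{\left(-1025 - \sqrt{-8 + 70}\right) - 4275} = \frac{1}{\left(-1025 - \sqrt{62}\right) - 4275} = \frac{1}{-5300 - \sqrt{62}}$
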